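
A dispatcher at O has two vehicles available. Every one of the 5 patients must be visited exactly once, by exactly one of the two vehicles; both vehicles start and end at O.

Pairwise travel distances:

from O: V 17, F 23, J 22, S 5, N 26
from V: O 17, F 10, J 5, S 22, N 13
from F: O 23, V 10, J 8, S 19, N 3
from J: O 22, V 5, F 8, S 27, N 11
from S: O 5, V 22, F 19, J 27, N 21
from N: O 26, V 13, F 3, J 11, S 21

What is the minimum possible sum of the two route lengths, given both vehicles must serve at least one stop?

Try each way of splitting the stops between the two vehicles (each non-empty) and, for each split, find the best tour for each vehicle:
  {V} + {F, J, S, N}: 34 + 59 = 93
  {F} + {V, J, S, N}: 46 + 59 = 105
  {V, F} + {J, S, N}: 50 + 59 = 109
  {J} + {V, F, S, N}: 44 + 56 = 100
  {V, J} + {F, S, N}: 44 + 52 = 96
  {F, J} + {V, S, N}: 53 + 56 = 109
  … (15 splits in total)
  {S} + {V, F, J, N}: 10 + 59 = 69  ← best
Best: vehicle 1 O → S → O = 10; vehicle 2 O → V → J → F → N → O = 59; combined 69.

69 — the smallest possible combined total.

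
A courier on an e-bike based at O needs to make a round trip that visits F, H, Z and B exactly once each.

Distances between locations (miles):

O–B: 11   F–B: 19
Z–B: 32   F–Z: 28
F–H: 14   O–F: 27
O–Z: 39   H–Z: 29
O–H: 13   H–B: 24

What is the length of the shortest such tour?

O-F-H-Z-B-O: 27+14+29+32+11 = 113
O-F-H-B-Z-O: 27+14+24+32+39 = 136
O-F-Z-H-B-O: 27+28+29+24+11 = 119
O-F-Z-B-H-O: 27+28+32+24+13 = 124
O-F-B-H-Z-O: 27+19+24+29+39 = 138
O-F-B-Z-H-O: 27+19+32+29+13 = 120
O-H-F-Z-B-O: 13+14+28+32+11 = 98
O-H-F-B-Z-O: 13+14+19+32+39 = 117
O-H-Z-F-B-O: 13+29+28+19+11 = 100
O-H-B-F-Z-O: 13+24+19+28+39 = 123
O-Z-F-H-B-O: 39+28+14+24+11 = 116
O-Z-H-F-B-O: 39+29+14+19+11 = 112
The minimum is 98.
One optimal route: O → H → F → Z → B → O (or its reverse).

98 miles — the shortest possible round trip.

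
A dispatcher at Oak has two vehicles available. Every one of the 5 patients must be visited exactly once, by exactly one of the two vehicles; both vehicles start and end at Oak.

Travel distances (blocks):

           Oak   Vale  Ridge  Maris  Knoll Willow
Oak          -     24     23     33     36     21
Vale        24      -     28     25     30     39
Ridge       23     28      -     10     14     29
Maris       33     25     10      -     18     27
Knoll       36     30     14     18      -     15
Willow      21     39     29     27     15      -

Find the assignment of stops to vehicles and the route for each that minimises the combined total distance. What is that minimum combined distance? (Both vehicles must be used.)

135 blocks — the smallest possible combined total.

Check every non-empty split of the stops between the two vehicles; for each half take its own optimal tour:
  {Vale} + {Ridge, Maris, Knoll, Willow}: 48 + 87 = 135
  {Ridge} + {Vale, Maris, Knoll, Willow}: 46 + 103 = 149
  {Vale, Ridge} + {Maris, Knoll, Willow}: 75 + 87 = 162
  {Maris} + {Vale, Ridge, Knoll, Willow}: 66 + 102 = 168
  {Vale, Maris} + {Ridge, Knoll, Willow}: 82 + 73 = 155
  {Ridge, Maris} + {Vale, Knoll, Willow}: 66 + 90 = 156
  … (15 splits in total)
Best: vehicle 1 Oak → Vale → Oak = 48; vehicle 2 Oak → Ridge → Maris → Knoll → Willow → Oak = 87; combined 135.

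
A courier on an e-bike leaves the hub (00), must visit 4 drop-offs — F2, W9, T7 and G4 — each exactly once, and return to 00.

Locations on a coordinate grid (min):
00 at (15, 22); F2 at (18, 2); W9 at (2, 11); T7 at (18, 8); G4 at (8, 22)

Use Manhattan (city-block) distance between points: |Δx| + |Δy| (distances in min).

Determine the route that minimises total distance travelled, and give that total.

With 4 stops there are 4!/2 = 12 distinct round trips (a route and its reverse cost the same).
00 - F2 - W9 - T7 - G4 - 00: 23+25+19+24+7 = 98
00 - F2 - W9 - G4 - T7 - 00: 23+25+17+24+17 = 106
00 - F2 - T7 - W9 - G4 - 00: 23+6+19+17+7 = 72
00 - F2 - T7 - G4 - W9 - 00: 23+6+24+17+24 = 94
00 - F2 - G4 - W9 - T7 - 00: 23+30+17+19+17 = 106
00 - F2 - G4 - T7 - W9 - 00: 23+30+24+19+24 = 120
00 - W9 - F2 - T7 - G4 - 00: 24+25+6+24+7 = 86
00 - W9 - F2 - G4 - T7 - 00: 24+25+30+24+17 = 120
00 - W9 - T7 - F2 - G4 - 00: 24+19+6+30+7 = 86
00 - W9 - G4 - F2 - T7 - 00: 24+17+30+6+17 = 94
00 - T7 - F2 - W9 - G4 - 00: 17+6+25+17+7 = 72
00 - T7 - W9 - F2 - G4 - 00: 17+19+25+30+7 = 98
The minimum is 72.
One optimal route: 00 → F2 → T7 → W9 → G4 → 00 (or its reverse).

Minimum total distance: 72 min.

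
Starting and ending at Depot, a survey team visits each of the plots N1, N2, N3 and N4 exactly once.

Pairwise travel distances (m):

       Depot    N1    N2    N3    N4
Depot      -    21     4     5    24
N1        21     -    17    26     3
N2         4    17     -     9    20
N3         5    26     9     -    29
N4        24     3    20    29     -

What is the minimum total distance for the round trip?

With 4 stops there are 4!/2 = 12 distinct round trips (a route and its reverse cost the same).
Depot→N1→N2→N3→N4→Depot: 21+17+9+29+24 = 100
Depot→N1→N2→N4→N3→Depot: 21+17+20+29+5 = 92
Depot→N1→N3→N2→N4→Depot: 21+26+9+20+24 = 100
Depot→N1→N3→N4→N2→Depot: 21+26+29+20+4 = 100
Depot→N1→N4→N2→N3→Depot: 21+3+20+9+5 = 58
Depot→N1→N4→N3→N2→Depot: 21+3+29+9+4 = 66
Depot→N2→N1→N3→N4→Depot: 4+17+26+29+24 = 100
Depot→N2→N1→N4→N3→Depot: 4+17+3+29+5 = 58
Depot→N2→N3→N1→N4→Depot: 4+9+26+3+24 = 66
Depot→N2→N4→N1→N3→Depot: 4+20+3+26+5 = 58
Depot→N3→N1→N2→N4→Depot: 5+26+17+20+24 = 92
Depot→N3→N2→N1→N4→Depot: 5+9+17+3+24 = 58
The minimum is 58.
One optimal route: Depot → N1 → N4 → N2 → N3 → Depot (or its reverse).

58 m — the shortest possible round trip.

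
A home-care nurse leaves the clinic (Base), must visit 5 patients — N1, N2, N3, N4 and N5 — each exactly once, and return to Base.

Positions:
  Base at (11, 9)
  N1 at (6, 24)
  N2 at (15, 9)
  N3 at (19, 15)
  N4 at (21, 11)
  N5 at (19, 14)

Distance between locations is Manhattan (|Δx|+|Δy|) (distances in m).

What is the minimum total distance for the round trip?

With 5 stops there are 5!/2 = 60 distinct round trips (a route and its reverse cost the same).
Base → N1 → N2 → N3 → N4 → N5 → Base: 20+24+10+6+5+13 = 78
Base → N1 → N2 → N3 → N5 → N4 → Base: 20+24+10+1+5+12 = 72
Base → N1 → N2 → N4 → N3 → N5 → Base: 20+24+8+6+1+13 = 72
Base → N1 → N2 → N4 → N5 → N3 → Base: 20+24+8+5+1+14 = 72
Base → N1 → N2 → N5 → N3 → N4 → Base: 20+24+9+1+6+12 = 72
Base → N1 → N2 → N5 → N4 → N3 → Base: 20+24+9+5+6+14 = 78
Base → N1 → N3 → N2 → N4 → N5 → Base: 20+22+10+8+5+13 = 78
Base → N1 → N3 → N2 → N5 → N4 → Base: 20+22+10+9+5+12 = 78
Base → N1 → N3 → N4 → N2 → N5 → Base: 20+22+6+8+9+13 = 78
Base → N1 → N3 → N4 → N5 → N2 → Base: 20+22+6+5+9+4 = 66
Base → N1 → N3 → N5 → N2 → N4 → Base: 20+22+1+9+8+12 = 72
Base → N1 → N3 → N5 → N4 → N2 → Base: 20+22+1+5+8+4 = 60
Base → N1 → N4 → N2 → N3 → N5 → Base: 20+28+8+10+1+13 = 80
Base → N1 → N4 → N2 → N5 → N3 → Base: 20+28+8+9+1+14 = 80
… (46 more)
The minimum is 60.
One optimal route: Base → N1 → N3 → N5 → N4 → N2 → Base (or its reverse).

Shortest round trip = 60 m.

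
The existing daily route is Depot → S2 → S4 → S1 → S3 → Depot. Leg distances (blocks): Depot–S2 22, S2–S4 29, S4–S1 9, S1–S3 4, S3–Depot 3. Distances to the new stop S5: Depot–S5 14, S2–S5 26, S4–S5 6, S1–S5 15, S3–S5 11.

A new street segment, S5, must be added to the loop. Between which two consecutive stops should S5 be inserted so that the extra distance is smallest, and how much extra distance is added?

Insertion cost between consecutive stops i–j is d(i,S5) + d(S5,j) − d(i,j):
  between Depot and S2: 14 + 26 − 22 = 18
  between S2 and S4: 26 + 6 − 29 = 3
  between S4 and S1: 6 + 15 − 9 = 12
  between S1 and S3: 15 + 11 − 4 = 22
  between S3 and Depot: 11 + 14 − 3 = 22
Cheapest insertion is between S2 and S4, adding 3.
New total = 67 + 3 = 70.

+3 blocks — insert S5 between S2 and S4.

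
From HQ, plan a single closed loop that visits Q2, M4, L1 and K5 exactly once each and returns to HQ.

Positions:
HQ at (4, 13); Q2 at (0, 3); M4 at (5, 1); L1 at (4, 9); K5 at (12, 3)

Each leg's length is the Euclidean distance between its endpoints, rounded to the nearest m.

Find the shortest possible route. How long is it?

HQ→Q2→M4→L1→K5→HQ: 11+5+8+10+13 = 47
HQ→Q2→M4→K5→L1→HQ: 11+5+7+10+4 = 37
HQ→Q2→L1→M4→K5→HQ: 11+7+8+7+13 = 46
HQ→Q2→L1→K5→M4→HQ: 11+7+10+7+12 = 47
HQ→Q2→K5→M4→L1→HQ: 11+12+7+8+4 = 42
HQ→Q2→K5→L1→M4→HQ: 11+12+10+8+12 = 53
HQ→M4→Q2→L1→K5→HQ: 12+5+7+10+13 = 47
HQ→M4→Q2→K5→L1→HQ: 12+5+12+10+4 = 43
HQ→M4→L1→Q2→K5→HQ: 12+8+7+12+13 = 52
HQ→M4→K5→Q2→L1→HQ: 12+7+12+7+4 = 42
HQ→L1→Q2→M4→K5→HQ: 4+7+5+7+13 = 36
HQ→L1→M4→Q2→K5→HQ: 4+8+5+12+13 = 42
The minimum is 36.
One optimal route: HQ → L1 → Q2 → M4 → K5 → HQ (or its reverse).

Minimum total distance: 36 m.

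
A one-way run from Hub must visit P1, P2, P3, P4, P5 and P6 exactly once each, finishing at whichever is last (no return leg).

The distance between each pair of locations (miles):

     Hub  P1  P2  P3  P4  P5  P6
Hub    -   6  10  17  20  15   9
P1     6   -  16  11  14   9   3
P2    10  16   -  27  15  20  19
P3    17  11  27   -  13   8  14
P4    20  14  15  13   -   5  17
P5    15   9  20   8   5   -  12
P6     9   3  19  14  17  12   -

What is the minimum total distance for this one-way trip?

There are 6! = 720 possible orderings.
Hub→P1→P2→P3→P4→P5→P6: 6+16+27+13+5+12 = 79
Hub→P1→P2→P3→P4→P6→P5: 6+16+27+13+17+12 = 91
Hub→P1→P2→P3→P5→P4→P6: 6+16+27+8+5+17 = 79
Hub→P1→P2→P3→P5→P6→P4: 6+16+27+8+12+17 = 86
Hub→P1→P2→P3→P6→P4→P5: 6+16+27+14+17+5 = 85
Hub→P1→P2→P3→P6→P5→P4: 6+16+27+14+12+5 = 80
Hub→P1→P2→P4→P3→P5→P6: 6+16+15+13+8+12 = 70
Hub→P1→P2→P4→P3→P6→P5: 6+16+15+13+14+12 = 76
… (712 more)
Hub→P1→P6→P3→P5→P4→P2: 6+3+14+8+5+15 = 51  ← best
The minimum is 51.
One shortest path: Hub → P1 → P6 → P3 → P5 → P4 → P2.

Shortest open route: 51 miles.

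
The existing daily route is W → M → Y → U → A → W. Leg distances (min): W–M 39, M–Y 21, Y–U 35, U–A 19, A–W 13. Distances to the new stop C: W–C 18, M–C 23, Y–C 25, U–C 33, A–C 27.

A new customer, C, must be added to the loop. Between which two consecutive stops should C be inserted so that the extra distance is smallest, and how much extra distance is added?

Insertion cost between consecutive stops i–j is d(i,C) + d(C,j) − d(i,j):
  between W and M: 18 + 23 − 39 = 2
  between M and Y: 23 + 25 − 21 = 27
  between Y and U: 25 + 33 − 35 = 23
  between U and A: 33 + 27 − 19 = 41
  between A and W: 27 + 18 − 13 = 32
Cheapest insertion is between W and M, adding 2.
New total = 127 + 2 = 129.

+2 min — insert C between W and M.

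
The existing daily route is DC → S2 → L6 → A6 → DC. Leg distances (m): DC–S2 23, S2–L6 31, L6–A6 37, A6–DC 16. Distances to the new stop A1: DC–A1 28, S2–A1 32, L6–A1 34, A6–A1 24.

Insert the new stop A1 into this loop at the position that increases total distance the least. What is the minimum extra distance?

Insertion cost between consecutive stops i–j is d(i,A1) + d(A1,j) − d(i,j):
  between DC and S2: 28 + 32 − 23 = 37
  between S2 and L6: 32 + 34 − 31 = 35
  between L6 and A6: 34 + 24 − 37 = 21
  between A6 and DC: 24 + 28 − 16 = 36
Cheapest insertion is between L6 and A6, adding 21.
New total = 107 + 21 = 128.

+21 m — insert A1 between L6 and A6.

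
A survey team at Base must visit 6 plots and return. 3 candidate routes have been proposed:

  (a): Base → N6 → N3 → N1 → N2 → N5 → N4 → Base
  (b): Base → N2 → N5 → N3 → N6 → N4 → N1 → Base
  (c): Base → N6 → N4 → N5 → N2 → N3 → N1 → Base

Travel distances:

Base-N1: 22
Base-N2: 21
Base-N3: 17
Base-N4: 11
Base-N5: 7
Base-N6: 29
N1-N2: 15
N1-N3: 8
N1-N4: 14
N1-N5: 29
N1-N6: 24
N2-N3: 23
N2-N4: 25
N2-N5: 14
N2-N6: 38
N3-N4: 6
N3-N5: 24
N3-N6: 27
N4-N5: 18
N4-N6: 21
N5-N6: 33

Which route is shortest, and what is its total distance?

Shortest is (a), total 122.

(a): 29 + 27 + 8 + 15 + 14 + 18 + 11 = 122
(b): 21 + 14 + 24 + 27 + 21 + 14 + 22 = 143
(c): 29 + 21 + 18 + 14 + 23 + 8 + 22 = 135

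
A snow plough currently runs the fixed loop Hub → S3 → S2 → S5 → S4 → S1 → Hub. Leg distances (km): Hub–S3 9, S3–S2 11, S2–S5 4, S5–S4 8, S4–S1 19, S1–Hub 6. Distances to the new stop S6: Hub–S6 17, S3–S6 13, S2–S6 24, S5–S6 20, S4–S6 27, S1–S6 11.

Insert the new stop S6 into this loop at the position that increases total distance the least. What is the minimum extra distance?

Insertion cost between consecutive stops i–j is d(i,S6) + d(S6,j) − d(i,j):
  between Hub and S3: 17 + 13 − 9 = 21
  between S3 and S2: 13 + 24 − 11 = 26
  between S2 and S5: 24 + 20 − 4 = 40
  between S5 and S4: 20 + 27 − 8 = 39
  between S4 and S1: 27 + 11 − 19 = 19
  between S1 and Hub: 11 + 17 − 6 = 22
Cheapest insertion is between S4 and S1, adding 19.
New total = 57 + 19 = 76.

+19 km — insert S6 between S4 and S1.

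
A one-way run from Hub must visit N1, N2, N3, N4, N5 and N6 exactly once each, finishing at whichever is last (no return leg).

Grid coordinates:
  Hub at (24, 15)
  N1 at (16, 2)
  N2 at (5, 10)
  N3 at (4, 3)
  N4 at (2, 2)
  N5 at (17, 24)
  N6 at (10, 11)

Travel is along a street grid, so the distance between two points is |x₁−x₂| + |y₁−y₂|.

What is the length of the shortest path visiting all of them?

67 — the minimum one-way total.

There are 6! = 720 possible orderings.
Hub→N1→N2→N3→N4→N5→N6: 21+19+8+3+37+20 = 108
Hub→N1→N2→N3→N4→N6→N5: 21+19+8+3+17+20 = 88
Hub→N1→N2→N3→N5→N4→N6: 21+19+8+34+37+17 = 136
Hub→N1→N2→N3→N5→N6→N4: 21+19+8+34+20+17 = 119
Hub→N1→N2→N3→N6→N4→N5: 21+19+8+14+17+37 = 116
Hub→N1→N2→N3→N6→N5→N4: 21+19+8+14+20+37 = 119
Hub→N1→N2→N4→N3→N5→N6: 21+19+11+3+34+20 = 108
Hub→N1→N2→N4→N3→N6→N5: 21+19+11+3+14+20 = 88
… (712 more)
Hub→N5→N6→N2→N3→N4→N1: 16+20+6+8+3+14 = 67  ← best
The minimum is 67.
One shortest path: Hub → N5 → N6 → N2 → N3 → N4 → N1.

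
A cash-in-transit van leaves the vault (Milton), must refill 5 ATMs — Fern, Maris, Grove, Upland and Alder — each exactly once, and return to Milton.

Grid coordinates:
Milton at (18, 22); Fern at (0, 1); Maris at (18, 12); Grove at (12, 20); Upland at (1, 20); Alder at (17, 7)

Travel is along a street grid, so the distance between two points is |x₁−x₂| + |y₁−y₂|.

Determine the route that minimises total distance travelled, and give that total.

Shortest round trip = 78.

There are 60 distinct closed tours to check (reversals are equivalent).
Milton-Fern-Maris-Grove-Upland-Alder-Milton: 39+29+14+11+29+16 = 138
Milton-Fern-Maris-Grove-Alder-Upland-Milton: 39+29+14+18+29+19 = 148
Milton-Fern-Maris-Upland-Grove-Alder-Milton: 39+29+25+11+18+16 = 138
Milton-Fern-Maris-Upland-Alder-Grove-Milton: 39+29+25+29+18+8 = 148
Milton-Fern-Maris-Alder-Grove-Upland-Milton: 39+29+6+18+11+19 = 122
Milton-Fern-Maris-Alder-Upland-Grove-Milton: 39+29+6+29+11+8 = 122
Milton-Fern-Grove-Maris-Upland-Alder-Milton: 39+31+14+25+29+16 = 154
Milton-Fern-Grove-Maris-Alder-Upland-Milton: 39+31+14+6+29+19 = 138
Milton-Fern-Grove-Upland-Maris-Alder-Milton: 39+31+11+25+6+16 = 128
Milton-Fern-Grove-Upland-Alder-Maris-Milton: 39+31+11+29+6+10 = 126
Milton-Fern-Grove-Alder-Maris-Upland-Milton: 39+31+18+6+25+19 = 138
Milton-Fern-Grove-Alder-Upland-Maris-Milton: 39+31+18+29+25+10 = 152
Milton-Fern-Upland-Maris-Grove-Alder-Milton: 39+20+25+14+18+16 = 132
Milton-Fern-Upland-Maris-Alder-Grove-Milton: 39+20+25+6+18+8 = 116
… (46 more)
Milton-Maris-Alder-Fern-Upland-Grove-Milton: 10+6+23+20+11+8 = 78  ← best
The minimum is 78.
One optimal route: Milton → Maris → Alder → Fern → Upland → Grove → Milton (or its reverse).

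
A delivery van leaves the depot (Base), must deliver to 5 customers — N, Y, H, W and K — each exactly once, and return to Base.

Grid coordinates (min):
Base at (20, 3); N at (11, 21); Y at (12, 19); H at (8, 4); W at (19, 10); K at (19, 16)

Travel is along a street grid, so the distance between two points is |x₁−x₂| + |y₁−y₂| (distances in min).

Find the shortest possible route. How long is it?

With 5 stops there are 5!/2 = 60 distinct round trips (a route and its reverse cost the same).
Base→N→Y→H→W→K→Base: 27+3+19+17+6+14 = 86
Base→N→Y→H→K→W→Base: 27+3+19+23+6+8 = 86
Base→N→Y→W→H→K→Base: 27+3+16+17+23+14 = 100
Base→N→Y→W→K→H→Base: 27+3+16+6+23+13 = 88
Base→N→Y→K→H→W→Base: 27+3+10+23+17+8 = 88
Base→N→Y→K→W→H→Base: 27+3+10+6+17+13 = 76
Base→N→H→Y→W→K→Base: 27+20+19+16+6+14 = 102
Base→N→H→Y→K→W→Base: 27+20+19+10+6+8 = 90
Base→N→H→W→Y→K→Base: 27+20+17+16+10+14 = 104
Base→N→H→W→K→Y→Base: 27+20+17+6+10+24 = 104
Base→N→H→K→Y→W→Base: 27+20+23+10+16+8 = 104
Base→N→H→K→W→Y→Base: 27+20+23+6+16+24 = 116
Base→N→W→Y→H→K→Base: 27+19+16+19+23+14 = 118
Base→N→W→Y→K→H→Base: 27+19+16+10+23+13 = 108
… (46 more)
Base→H→N→Y→K→W→Base: 13+20+3+10+6+8 = 60  ← best
The minimum is 60.
One optimal route: Base → H → N → Y → K → W → Base (or its reverse).

60 min — the shortest possible round trip.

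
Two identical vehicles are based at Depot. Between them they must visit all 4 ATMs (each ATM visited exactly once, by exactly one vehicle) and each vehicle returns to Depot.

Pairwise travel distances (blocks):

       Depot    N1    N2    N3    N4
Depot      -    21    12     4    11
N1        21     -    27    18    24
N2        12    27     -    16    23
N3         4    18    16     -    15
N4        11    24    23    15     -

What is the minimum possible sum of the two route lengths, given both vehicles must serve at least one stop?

There are 2^3 − 1 = 7 ways to divide the 4 stops into two non-empty groups. For each, the best each vehicle can do is its own shortest tour through its group:
  {N1} + {N2, N3, N4}: 42 + 54 = 96
  {N2} + {N1, N3, N4}: 24 + 57 = 81
  {N1, N2} + {N3, N4}: 60 + 30 = 90
  {N3} + {N1, N2, N4}: 8 + 74 = 82
  {N1, N3} + {N2, N4}: 43 + 46 = 89
  {N2, N3} + {N1, N4}: 32 + 56 = 88
  … (7 splits in total)
Best: vehicle 1 Depot → N2 → Depot = 24; vehicle 2 Depot → N3 → N1 → N4 → Depot = 57; combined 81.

81 blocks — the smallest possible combined total.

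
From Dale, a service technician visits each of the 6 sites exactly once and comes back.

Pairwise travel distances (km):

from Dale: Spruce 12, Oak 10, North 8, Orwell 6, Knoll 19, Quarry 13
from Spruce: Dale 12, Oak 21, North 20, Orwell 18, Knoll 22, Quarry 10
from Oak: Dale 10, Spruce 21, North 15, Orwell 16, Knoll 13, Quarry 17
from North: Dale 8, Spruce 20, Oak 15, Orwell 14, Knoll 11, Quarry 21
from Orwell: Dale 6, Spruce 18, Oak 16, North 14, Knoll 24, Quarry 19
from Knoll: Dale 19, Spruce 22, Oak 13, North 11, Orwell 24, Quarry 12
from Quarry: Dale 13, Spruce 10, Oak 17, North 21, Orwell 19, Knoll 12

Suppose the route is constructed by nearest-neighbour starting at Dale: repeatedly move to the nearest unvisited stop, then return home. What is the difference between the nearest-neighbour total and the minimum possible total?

The nearest-neighbour route is 2 km longer than optimal.

From Dale: Orwell=6, North=8, Oak=10, Spruce=12, Quarry=13, Knoll=19 → choose Orwell (6).
From Orwell: North=14, Oak=16, Spruce=18, Quarry=19, Knoll=24 → choose North (14).
From North: Knoll=11, Oak=15, Spruce=20, Quarry=21 → choose Knoll (11).
From Knoll: Quarry=12, Oak=13, Spruce=22 → choose Quarry (12).
From Quarry: Spruce=10, Oak=17 → choose Spruce (10).
From Spruce: Oak=21 → choose Oak (21).
NN route Dale → Orwell → North → Knoll → Quarry → Spruce → Oak → Dale costs 84.
Optimal: Dale → Spruce → Quarry → Knoll → Oak → North → Orwell → Dale costs 82 (by enumerating all 360 distinct tours).
Excess = 84 − 82 = 2.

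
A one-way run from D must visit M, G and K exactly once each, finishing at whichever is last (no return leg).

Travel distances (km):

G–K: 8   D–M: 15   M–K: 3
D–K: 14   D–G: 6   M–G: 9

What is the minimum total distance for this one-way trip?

17 km — the minimum one-way total.

There are 3! = 6 possible orderings.
D → M → G → K: 15+9+8 = 32
D → M → K → G: 15+3+8 = 26
D → G → M → K: 6+9+3 = 18
D → G → K → M: 6+8+3 = 17
D → K → M → G: 14+3+9 = 26
D → K → G → M: 14+8+9 = 31
The minimum is 17.
One shortest path: D → G → K → M.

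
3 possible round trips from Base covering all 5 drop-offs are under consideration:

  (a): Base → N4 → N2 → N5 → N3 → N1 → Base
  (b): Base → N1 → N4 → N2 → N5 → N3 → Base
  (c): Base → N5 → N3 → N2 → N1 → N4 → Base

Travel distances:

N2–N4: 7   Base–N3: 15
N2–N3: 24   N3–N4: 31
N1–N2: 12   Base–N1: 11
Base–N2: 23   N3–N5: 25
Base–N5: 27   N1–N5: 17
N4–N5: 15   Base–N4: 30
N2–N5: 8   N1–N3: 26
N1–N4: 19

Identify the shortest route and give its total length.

85 — (b) is the shortest.

(a): 30 + 7 + 8 + 25 + 26 + 11 = 107
(b): 11 + 19 + 7 + 8 + 25 + 15 = 85
(c): 27 + 25 + 24 + 12 + 19 + 30 = 137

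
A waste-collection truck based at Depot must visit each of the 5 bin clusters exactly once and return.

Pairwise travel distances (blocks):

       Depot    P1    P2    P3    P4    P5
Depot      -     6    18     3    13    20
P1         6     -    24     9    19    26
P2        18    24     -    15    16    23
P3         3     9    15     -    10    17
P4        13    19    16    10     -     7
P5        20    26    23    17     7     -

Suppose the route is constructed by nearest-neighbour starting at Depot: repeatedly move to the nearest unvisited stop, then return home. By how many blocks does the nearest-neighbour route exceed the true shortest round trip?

Depot: P3=3, P1=6, P4=13, P2=18, P5=20 ⇒ P3
P3: P1=9, P4=10, P2=15, P5=17 ⇒ P1
P1: P4=19, P2=24, P5=26 ⇒ P4
P4: P5=7, P2=16 ⇒ P5
P5: P2=23 ⇒ P2
NN route Depot → P3 → P1 → P4 → P5 → P2 → Depot costs 79.
Optimal: Depot → P1 → P2 → P4 → P5 → P3 → Depot costs 73 (by enumerating all 60 distinct tours).
Excess = 79 − 73 = 6.

The nearest-neighbour route is 6 blocks longer than optimal.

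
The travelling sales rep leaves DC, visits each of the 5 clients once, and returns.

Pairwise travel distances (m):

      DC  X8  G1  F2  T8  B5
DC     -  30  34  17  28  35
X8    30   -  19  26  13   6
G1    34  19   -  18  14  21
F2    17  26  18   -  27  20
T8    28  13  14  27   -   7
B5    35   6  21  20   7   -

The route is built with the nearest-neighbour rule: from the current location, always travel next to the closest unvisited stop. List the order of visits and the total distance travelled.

From DC: distances to unvisited — F2=17, T8=28, X8=30, G1=34, B5=35. Nearest is F2 (17).
From F2: distances to unvisited — G1=18, B5=20, X8=26, T8=27. Nearest is G1 (18).
From G1: distances to unvisited — T8=14, X8=19, B5=21. Nearest is T8 (14).
From T8: distances to unvisited — B5=7, X8=13. Nearest is B5 (7).
From B5: distances to unvisited — X8=6. Nearest is X8 (6).
Return X8→DC: 30.
Total = 17 + 18 + 14 + 7 + 6 + 30 = 92.

Nearest-neighbour total = 92 m; route DC → F2 → G1 → T8 → B5 → X8 → DC.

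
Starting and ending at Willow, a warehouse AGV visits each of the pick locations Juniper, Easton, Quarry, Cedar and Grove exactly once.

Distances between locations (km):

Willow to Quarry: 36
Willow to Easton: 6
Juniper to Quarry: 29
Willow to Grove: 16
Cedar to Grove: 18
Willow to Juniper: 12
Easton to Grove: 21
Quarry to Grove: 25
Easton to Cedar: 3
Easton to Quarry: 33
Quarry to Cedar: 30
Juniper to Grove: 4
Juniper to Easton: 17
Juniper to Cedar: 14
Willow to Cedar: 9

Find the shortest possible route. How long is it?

80 km — the shortest possible round trip.

Willow → Juniper → Easton → Quarry → Cedar → Grove → Willow: 12+17+33+30+18+16 = 126
Willow → Juniper → Easton → Quarry → Grove → Cedar → Willow: 12+17+33+25+18+9 = 114
Willow → Juniper → Easton → Cedar → Quarry → Grove → Willow: 12+17+3+30+25+16 = 103
Willow → Juniper → Easton → Cedar → Grove → Quarry → Willow: 12+17+3+18+25+36 = 111
Willow → Juniper → Easton → Grove → Quarry → Cedar → Willow: 12+17+21+25+30+9 = 114
Willow → Juniper → Easton → Grove → Cedar → Quarry → Willow: 12+17+21+18+30+36 = 134
Willow → Juniper → Quarry → Easton → Cedar → Grove → Willow: 12+29+33+3+18+16 = 111
Willow → Juniper → Quarry → Easton → Grove → Cedar → Willow: 12+29+33+21+18+9 = 122
Willow → Juniper → Quarry → Cedar → Easton → Grove → Willow: 12+29+30+3+21+16 = 111
Willow → Juniper → Quarry → Cedar → Grove → Easton → Willow: 12+29+30+18+21+6 = 116
Willow → Juniper → Quarry → Grove → Easton → Cedar → Willow: 12+29+25+21+3+9 = 99
Willow → Juniper → Quarry → Grove → Cedar → Easton → Willow: 12+29+25+18+3+6 = 93
Willow → Juniper → Cedar → Easton → Quarry → Grove → Willow: 12+14+3+33+25+16 = 103
Willow → Juniper → Cedar → Easton → Grove → Quarry → Willow: 12+14+3+21+25+36 = 111
… (46 more)
Willow → Juniper → Grove → Quarry → Cedar → Easton → Willow: 12+4+25+30+3+6 = 80  ← best
The minimum is 80.
One optimal route: Willow → Juniper → Grove → Quarry → Cedar → Easton → Willow (or its reverse).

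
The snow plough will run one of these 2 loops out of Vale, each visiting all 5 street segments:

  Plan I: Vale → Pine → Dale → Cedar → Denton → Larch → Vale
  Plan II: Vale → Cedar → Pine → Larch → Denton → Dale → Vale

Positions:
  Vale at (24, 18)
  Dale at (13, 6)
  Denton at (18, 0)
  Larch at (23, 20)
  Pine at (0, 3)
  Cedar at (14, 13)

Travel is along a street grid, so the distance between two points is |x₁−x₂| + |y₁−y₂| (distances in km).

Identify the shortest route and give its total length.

Plan I: 39 + 16 + 8 + 17 + 25 + 3 = 108
Plan II: 15 + 24 + 40 + 25 + 11 + 23 = 138

108 km — Plan I is the shortest.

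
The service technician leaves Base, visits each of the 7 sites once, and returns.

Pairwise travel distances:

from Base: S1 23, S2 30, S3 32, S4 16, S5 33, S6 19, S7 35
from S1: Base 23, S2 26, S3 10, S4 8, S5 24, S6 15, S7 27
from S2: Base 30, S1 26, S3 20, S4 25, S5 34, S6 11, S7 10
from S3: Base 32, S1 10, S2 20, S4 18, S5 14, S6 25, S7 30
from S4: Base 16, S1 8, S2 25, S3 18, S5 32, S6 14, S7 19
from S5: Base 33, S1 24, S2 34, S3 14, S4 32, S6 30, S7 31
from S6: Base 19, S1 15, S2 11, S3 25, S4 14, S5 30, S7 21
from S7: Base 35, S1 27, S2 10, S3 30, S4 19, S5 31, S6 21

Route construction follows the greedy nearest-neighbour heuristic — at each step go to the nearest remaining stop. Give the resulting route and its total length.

134 along Base → S4 → S1 → S3 → S5 → S6 → S2 → S7 → Base.

Base → [S4:16 / S6:19 / S1:23 / S2:30 / S3:32 / S5:33 / S7:35] → S4 (16)
S4 → [S1:8 / S6:14 / S3:18 / S7:19 / S2:25 / S5:32] → S1 (8)
S1 → [S3:10 / S6:15 / S5:24 / S2:26 / S7:27] → S3 (10)
S3 → [S5:14 / S2:20 / S6:25 / S7:30] → S5 (14)
S5 → [S6:30 / S7:31 / S2:34] → S6 (30)
S6 → [S2:11 / S7:21] → S2 (11)
S2 → [S7:10] → S7 (10)
Return S7→Base: 35.
Total = 16 + 8 + 10 + 14 + 30 + 11 + 10 + 35 = 134.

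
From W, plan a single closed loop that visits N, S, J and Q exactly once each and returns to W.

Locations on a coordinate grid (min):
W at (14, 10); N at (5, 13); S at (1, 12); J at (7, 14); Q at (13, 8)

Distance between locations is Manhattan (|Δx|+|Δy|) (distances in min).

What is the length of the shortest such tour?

W → N → S → J → Q → W: 12+5+8+12+3 = 40
W → N → S → Q → J → W: 12+5+16+12+11 = 56
W → N → J → S → Q → W: 12+3+8+16+3 = 42
W → N → J → Q → S → W: 12+3+12+16+15 = 58
W → N → Q → S → J → W: 12+13+16+8+11 = 60
W → N → Q → J → S → W: 12+13+12+8+15 = 60
W → S → N → J → Q → W: 15+5+3+12+3 = 38
W → S → N → Q → J → W: 15+5+13+12+11 = 56
W → S → J → N → Q → W: 15+8+3+13+3 = 42
W → S → Q → N → J → W: 15+16+13+3+11 = 58
W → J → N → S → Q → W: 11+3+5+16+3 = 38
W → J → S → N → Q → W: 11+8+5+13+3 = 40
The minimum is 38.
One optimal route: W → S → N → J → Q → W (or its reverse).

Shortest round trip = 38 min.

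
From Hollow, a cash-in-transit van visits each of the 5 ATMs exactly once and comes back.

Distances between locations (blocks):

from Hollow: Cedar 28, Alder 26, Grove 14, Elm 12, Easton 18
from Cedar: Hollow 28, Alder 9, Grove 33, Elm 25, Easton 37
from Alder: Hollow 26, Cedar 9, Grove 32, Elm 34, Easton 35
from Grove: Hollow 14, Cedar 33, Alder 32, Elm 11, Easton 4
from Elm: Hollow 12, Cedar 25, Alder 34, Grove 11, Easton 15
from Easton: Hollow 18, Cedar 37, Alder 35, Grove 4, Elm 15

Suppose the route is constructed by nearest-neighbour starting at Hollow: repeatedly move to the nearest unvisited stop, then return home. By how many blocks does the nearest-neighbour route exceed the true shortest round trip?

Hollow: Elm=12, Grove=14, Easton=18, Alder=26, Cedar=28 ⇒ Elm
Elm: Grove=11, Easton=15, Cedar=25, Alder=34 ⇒ Grove
Grove: Easton=4, Alder=32, Cedar=33 ⇒ Easton
Easton: Alder=35, Cedar=37 ⇒ Alder
Alder: Cedar=9 ⇒ Cedar
NN route Hollow → Elm → Grove → Easton → Alder → Cedar → Hollow costs 99.
Optimal: Hollow → Alder → Cedar → Elm → Grove → Easton → Hollow costs 93 (by enumerating all 60 distinct tours).
Excess = 99 − 93 = 6.

Excess over optimum: 6 blocks.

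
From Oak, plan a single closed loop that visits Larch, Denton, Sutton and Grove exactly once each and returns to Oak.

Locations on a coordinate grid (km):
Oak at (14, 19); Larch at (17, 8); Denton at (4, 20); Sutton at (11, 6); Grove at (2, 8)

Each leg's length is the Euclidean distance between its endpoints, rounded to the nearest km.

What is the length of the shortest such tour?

48 km — the shortest possible round trip.

Oak → Larch → Denton → Sutton → Grove → Oak: 11+18+16+9+16 = 70
Oak → Larch → Denton → Grove → Sutton → Oak: 11+18+12+9+13 = 63
Oak → Larch → Sutton → Denton → Grove → Oak: 11+6+16+12+16 = 61
Oak → Larch → Sutton → Grove → Denton → Oak: 11+6+9+12+10 = 48
Oak → Larch → Grove → Denton → Sutton → Oak: 11+15+12+16+13 = 67
Oak → Larch → Grove → Sutton → Denton → Oak: 11+15+9+16+10 = 61
Oak → Denton → Larch → Sutton → Grove → Oak: 10+18+6+9+16 = 59
Oak → Denton → Larch → Grove → Sutton → Oak: 10+18+15+9+13 = 65
Oak → Denton → Sutton → Larch → Grove → Oak: 10+16+6+15+16 = 63
Oak → Denton → Grove → Larch → Sutton → Oak: 10+12+15+6+13 = 56
Oak → Sutton → Larch → Denton → Grove → Oak: 13+6+18+12+16 = 65
Oak → Sutton → Denton → Larch → Grove → Oak: 13+16+18+15+16 = 78
The minimum is 48.
One optimal route: Oak → Larch → Sutton → Grove → Denton → Oak (or its reverse).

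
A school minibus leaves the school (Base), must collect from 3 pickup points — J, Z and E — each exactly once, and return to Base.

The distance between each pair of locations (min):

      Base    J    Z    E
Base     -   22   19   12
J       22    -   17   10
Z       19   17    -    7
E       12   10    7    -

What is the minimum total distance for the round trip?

Shortest round trip = 58 min.

There are 3 distinct closed tours to check (reversals are equivalent).
Base-J-Z-E-Base: 22+17+7+12 = 58
Base-J-E-Z-Base: 22+10+7+19 = 58
Base-Z-J-E-Base: 19+17+10+12 = 58
The minimum is 58.
One optimal route: Base → J → Z → E → Base (or its reverse).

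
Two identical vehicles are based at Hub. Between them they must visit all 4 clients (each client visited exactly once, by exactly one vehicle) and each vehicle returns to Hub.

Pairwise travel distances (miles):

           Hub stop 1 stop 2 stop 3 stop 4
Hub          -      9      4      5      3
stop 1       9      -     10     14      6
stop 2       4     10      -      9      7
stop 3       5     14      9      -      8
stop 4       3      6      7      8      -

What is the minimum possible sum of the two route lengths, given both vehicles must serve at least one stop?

33 miles — the smallest possible combined total.

Check every non-empty split of the stops between the two vehicles; for each half take its own optimal tour:
  {stop 1} + {stop 2, stop 3, stop 4}: 18 + 24 = 42
  {stop 2} + {stop 1, stop 3, stop 4}: 8 + 28 = 36
  {stop 1, stop 2} + {stop 3, stop 4}: 23 + 16 = 39
  {stop 3} + {stop 1, stop 2, stop 4}: 10 + 23 = 33
  {stop 1, stop 3} + {stop 2, stop 4}: 28 + 14 = 42
  {stop 2, stop 3} + {stop 1, stop 4}: 18 + 18 = 36
  … (7 splits in total)
Best: vehicle 1 Hub → stop 3 → Hub = 10; vehicle 2 Hub → stop 2 → stop 1 → stop 4 → Hub = 23; combined 33.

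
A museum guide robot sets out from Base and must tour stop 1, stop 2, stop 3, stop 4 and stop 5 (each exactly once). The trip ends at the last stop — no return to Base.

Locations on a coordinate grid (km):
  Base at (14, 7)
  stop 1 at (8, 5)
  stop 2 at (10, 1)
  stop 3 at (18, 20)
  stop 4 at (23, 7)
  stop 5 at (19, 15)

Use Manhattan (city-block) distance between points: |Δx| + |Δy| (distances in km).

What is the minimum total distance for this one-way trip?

There are 5! = 120 possible orderings.
Base → stop 1 → stop 2 → stop 3 → stop 4 → stop 5: 8+6+27+18+12 = 71
Base → stop 1 → stop 2 → stop 3 → stop 5 → stop 4: 8+6+27+6+12 = 59
Base → stop 1 → stop 2 → stop 4 → stop 3 → stop 5: 8+6+19+18+6 = 57
Base → stop 1 → stop 2 → stop 4 → stop 5 → stop 3: 8+6+19+12+6 = 51
Base → stop 1 → stop 2 → stop 5 → stop 3 → stop 4: 8+6+23+6+18 = 61
Base → stop 1 → stop 2 → stop 5 → stop 4 → stop 3: 8+6+23+12+18 = 67
Base → stop 1 → stop 3 → stop 2 → stop 4 → stop 5: 8+25+27+19+12 = 91
Base → stop 1 → stop 3 → stop 2 → stop 5 → stop 4: 8+25+27+23+12 = 95
Base → stop 1 → stop 3 → stop 4 → stop 2 → stop 5: 8+25+18+19+23 = 93
Base → stop 1 → stop 3 → stop 4 → stop 5 → stop 2: 8+25+18+12+23 = 86
Base → stop 1 → stop 3 → stop 5 → stop 2 → stop 4: 8+25+6+23+19 = 81
Base → stop 1 → stop 3 → stop 5 → stop 4 → stop 2: 8+25+6+12+19 = 70
Base → stop 1 → stop 4 → stop 2 → stop 3 → stop 5: 8+17+19+27+6 = 77
Base → stop 1 → stop 4 → stop 2 → stop 5 → stop 3: 8+17+19+23+6 = 73
… (106 more)
The minimum is 51.
One shortest path: Base → stop 1 → stop 2 → stop 4 → stop 5 → stop 3.

51 km — the minimum one-way total.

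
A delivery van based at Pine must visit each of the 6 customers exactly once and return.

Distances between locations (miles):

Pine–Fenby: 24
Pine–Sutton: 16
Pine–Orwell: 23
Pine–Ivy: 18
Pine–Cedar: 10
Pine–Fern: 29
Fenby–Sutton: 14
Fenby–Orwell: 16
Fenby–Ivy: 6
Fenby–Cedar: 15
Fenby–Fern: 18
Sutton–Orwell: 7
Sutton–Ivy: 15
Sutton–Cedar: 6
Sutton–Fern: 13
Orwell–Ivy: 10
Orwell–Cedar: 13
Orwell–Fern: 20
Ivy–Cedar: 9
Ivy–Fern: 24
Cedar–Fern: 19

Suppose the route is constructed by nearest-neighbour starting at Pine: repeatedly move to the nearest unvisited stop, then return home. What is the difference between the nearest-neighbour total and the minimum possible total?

Excess over optimum: 1 miles.

Pine: Cedar=10, Sutton=16, Ivy=18, Orwell=23, Fenby=24, Fern=29 ⇒ Cedar
Cedar: Sutton=6, Ivy=9, Orwell=13, Fenby=15, Fern=19 ⇒ Sutton
Sutton: Orwell=7, Fern=13, Fenby=14, Ivy=15 ⇒ Orwell
Orwell: Ivy=10, Fenby=16, Fern=20 ⇒ Ivy
Ivy: Fenby=6, Fern=24 ⇒ Fenby
Fenby: Fern=18 ⇒ Fern
NN route Pine → Cedar → Sutton → Orwell → Ivy → Fenby → Fern → Pine costs 86.
Optimal: Pine → Ivy → Fenby → Fern → Sutton → Orwell → Cedar → Pine costs 85 (by enumerating all 360 distinct tours).
Excess = 86 − 85 = 1.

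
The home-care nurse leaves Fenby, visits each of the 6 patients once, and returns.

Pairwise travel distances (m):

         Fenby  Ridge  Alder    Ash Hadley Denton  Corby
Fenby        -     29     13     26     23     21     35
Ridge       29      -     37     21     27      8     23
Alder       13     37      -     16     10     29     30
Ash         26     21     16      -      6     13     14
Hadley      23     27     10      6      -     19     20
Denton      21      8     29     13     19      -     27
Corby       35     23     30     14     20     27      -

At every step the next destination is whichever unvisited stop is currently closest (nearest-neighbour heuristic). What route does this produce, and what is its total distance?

From Fenby: distances to unvisited — Alder=13, Denton=21, Hadley=23, Ash=26, Ridge=29, Corby=35. Nearest is Alder (13).
From Alder: distances to unvisited — Hadley=10, Ash=16, Denton=29, Corby=30, Ridge=37. Nearest is Hadley (10).
From Hadley: distances to unvisited — Ash=6, Denton=19, Corby=20, Ridge=27. Nearest is Ash (6).
From Ash: distances to unvisited — Denton=13, Corby=14, Ridge=21. Nearest is Denton (13).
From Denton: distances to unvisited — Ridge=8, Corby=27. Nearest is Ridge (8).
From Ridge: distances to unvisited — Corby=23. Nearest is Corby (23).
Return Corby→Fenby: 35.
Total = 13 + 10 + 6 + 13 + 8 + 23 + 35 = 108.

108 m along Fenby → Alder → Hadley → Ash → Denton → Ridge → Corby → Fenby.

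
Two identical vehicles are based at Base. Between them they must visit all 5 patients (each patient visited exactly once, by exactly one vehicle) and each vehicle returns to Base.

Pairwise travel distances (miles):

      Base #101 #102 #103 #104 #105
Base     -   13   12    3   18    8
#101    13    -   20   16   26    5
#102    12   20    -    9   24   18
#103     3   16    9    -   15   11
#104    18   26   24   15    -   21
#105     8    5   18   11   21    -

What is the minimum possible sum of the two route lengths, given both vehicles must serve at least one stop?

Check every non-empty split of the stops between the two vehicles; for each half take its own optimal tour:
  {#101} + {#102, #103, #104, #105}: 26 + 65 = 91
  {#102} + {#101, #103, #104, #105}: 24 + 57 = 81
  {#101, #102} + {#103, #104, #105}: 45 + 47 = 92
  {#103} + {#101, #102, #104, #105}: 6 + 75 = 81
  {#101, #103} + {#102, #104, #105}: 32 + 65 = 97
  {#102, #103} + {#101, #104, #105}: 24 + 57 = 81
  … (15 splits in total)
  {#102, #103, #104} + {#101, #105}: 54 + 26 = 80  ← best
Best: vehicle 1 Base → #102 → #103 → #104 → Base = 54; vehicle 2 Base → #101 → #105 → Base = 26; combined 80.

80 miles — the smallest possible combined total.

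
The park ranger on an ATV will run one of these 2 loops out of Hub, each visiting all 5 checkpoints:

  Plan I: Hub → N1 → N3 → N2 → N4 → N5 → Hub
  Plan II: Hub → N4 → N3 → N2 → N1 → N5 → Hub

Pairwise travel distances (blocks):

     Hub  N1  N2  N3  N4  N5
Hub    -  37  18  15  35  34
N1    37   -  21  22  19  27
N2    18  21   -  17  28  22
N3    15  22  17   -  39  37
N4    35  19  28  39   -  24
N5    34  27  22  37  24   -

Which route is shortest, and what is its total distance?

162 blocks — Plan I is the shortest.

Plan I: 37 + 22 + 17 + 28 + 24 + 34 = 162
Plan II: 35 + 39 + 17 + 21 + 27 + 34 = 173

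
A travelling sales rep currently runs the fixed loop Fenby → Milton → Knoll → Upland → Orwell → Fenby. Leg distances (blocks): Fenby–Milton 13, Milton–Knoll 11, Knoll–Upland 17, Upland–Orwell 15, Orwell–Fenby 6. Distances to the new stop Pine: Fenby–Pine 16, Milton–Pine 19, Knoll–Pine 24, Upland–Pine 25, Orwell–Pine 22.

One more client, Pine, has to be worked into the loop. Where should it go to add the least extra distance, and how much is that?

Adding 22 blocks by placing Pine on the Fenby–Milton leg.

Insertion cost between consecutive stops i–j is d(i,Pine) + d(Pine,j) − d(i,j):
  between Fenby and Milton: 16 + 19 − 13 = 22
  between Milton and Knoll: 19 + 24 − 11 = 32
  between Knoll and Upland: 24 + 25 − 17 = 32
  between Upland and Orwell: 25 + 22 − 15 = 32
  between Orwell and Fenby: 22 + 16 − 6 = 32
Cheapest insertion is between Fenby and Milton, adding 22.
New total = 62 + 22 = 84.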